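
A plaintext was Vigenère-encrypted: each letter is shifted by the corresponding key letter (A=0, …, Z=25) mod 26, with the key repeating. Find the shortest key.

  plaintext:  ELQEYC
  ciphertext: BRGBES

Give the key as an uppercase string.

  i= 0: B-E = 23 → X
  i= 1: R-L =  6 → G
  i= 2: G-Q = 16 → Q
  i= 3: B-E = 23 → X
  i= 4: E-Y =  6 → G
  i= 5: S-C = 16 → Q
  shifts repeat with period 3: XGQ

XGQ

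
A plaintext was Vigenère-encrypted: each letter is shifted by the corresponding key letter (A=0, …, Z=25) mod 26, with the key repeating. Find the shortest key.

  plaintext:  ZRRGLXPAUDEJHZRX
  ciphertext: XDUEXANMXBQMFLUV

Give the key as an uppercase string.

  i= 0: X-Z = 24 → Y
  i= 1: D-R = 12 → M
  i= 2: U-R =  3 → D
  i= 3: E-G = 24 → Y
  i= 4: X-L = 12 → M
  i= 5: A-X =  3 → D
  i= 6: N-P = 24 → Y
  i= 7: M-A = 12 → M
  i= 8: X-U =  3 → D
  i= 9: B-D = 24 → Y
  i=10: Q-E = 12 → M
  i=11: M-J =  3 → D
  i=12: F-H = 24 → Y
  i=13: L-Z = 12 → M
  i=14: U-R =  3 → D
  i=15: V-X = 24 → Y
  shifts repeat with period 3: YMD

YMD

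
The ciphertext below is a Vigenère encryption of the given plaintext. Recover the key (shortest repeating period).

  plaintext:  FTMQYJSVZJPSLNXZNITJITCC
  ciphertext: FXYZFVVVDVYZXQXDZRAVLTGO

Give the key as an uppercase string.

  i= 0: F-F =  0 → A
  i= 1: X-T =  4 → E
  i= 2: Y-M = 12 → M
  i= 3: Z-Q =  9 → J
  i= 4: F-Y =  7 → H
  i= 5: V-J = 12 → M
  i= 6: V-S =  3 → D
  i= 7: V-V =  0 → A
  i= 8: D-Z =  4 → E
  i= 9: V-J = 12 → M
  i=10: Y-P =  9 → J
  i=11: Z-S =  7 → H
  i=12: X-L = 12 → M
  i=13: Q-N =  3 → D
  i=14: X-X =  0 → A
  i=15: D-Z =  4 → E
  i=16: Z-N = 12 → M
  i=17: R-I =  9 → J
  i=18: A-T =  7 → H
  i=19: V-J = 12 → M
  i=20: L-I =  3 → D
  i=21: T-T =  0 → A
  i=22: G-C =  4 → E
  i=23: O-C = 12 → M
  shifts repeat with period 7: AEMJHMD

AEMJHMD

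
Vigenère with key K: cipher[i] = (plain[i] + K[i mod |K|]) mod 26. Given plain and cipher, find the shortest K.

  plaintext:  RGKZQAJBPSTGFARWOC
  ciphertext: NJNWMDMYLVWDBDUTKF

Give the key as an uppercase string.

WDDX

  i= 0: N-R = 22 → W
  i= 1: J-G =  3 → D
  i= 2: N-K =  3 → D
  i= 3: W-Z = 23 → X
  i= 4: M-Q = 22 → W
  i= 5: D-A =  3 → D
  i= 6: M-J =  3 → D
  i= 7: Y-B = 23 → X
  i= 8: L-P = 22 → W
  i= 9: V-S =  3 → D
  i=10: W-T =  3 → D
  i=11: D-G = 23 → X
  i=12: B-F = 22 → W
  i=13: D-A =  3 → D
  i=14: U-R =  3 → D
  i=15: T-W = 23 → X
  i=16: K-O = 22 → W
  i=17: F-C =  3 → D
  shifts repeat with period 4: WDDX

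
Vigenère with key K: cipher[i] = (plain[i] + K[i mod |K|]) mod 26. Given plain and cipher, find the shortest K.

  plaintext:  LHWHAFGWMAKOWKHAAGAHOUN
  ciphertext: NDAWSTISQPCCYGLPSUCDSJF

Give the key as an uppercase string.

CWEPSO

  i= 0: N-L =  2 → C
  i= 1: D-H = 22 → W
  i= 2: A-W =  4 → E
  i= 3: W-H = 15 → P
  i= 4: S-A = 18 → S
  i= 5: T-F = 14 → O
  i= 6: I-G =  2 → C
  i= 7: S-W = 22 → W
  i= 8: Q-M =  4 → E
  i= 9: P-A = 15 → P
  i=10: C-K = 18 → S
  i=11: C-O = 14 → O
  i=12: Y-W =  2 → C
  i=13: G-K = 22 → W
  i=14: L-H =  4 → E
  i=15: P-A = 15 → P
  i=16: S-A = 18 → S
  i=17: U-G = 14 → O
  i=18: C-A =  2 → C
  i=19: D-H = 22 → W
  i=20: S-O =  4 → E
  i=21: J-U = 15 → P
  i=22: F-N = 18 → S
  shifts repeat with period 6: CWEPSO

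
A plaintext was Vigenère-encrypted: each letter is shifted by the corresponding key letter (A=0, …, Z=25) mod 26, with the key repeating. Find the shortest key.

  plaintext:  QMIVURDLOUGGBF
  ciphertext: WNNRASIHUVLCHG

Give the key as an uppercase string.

  i= 0: W-Q =  6 → G
  i= 1: N-M =  1 → B
  i= 2: N-I =  5 → F
  i= 3: R-V = 22 → W
  i= 4: A-U =  6 → G
  i= 5: S-R =  1 → B
  i= 6: I-D =  5 → F
  i= 7: H-L = 22 → W
  i= 8: U-O =  6 → G
  i= 9: V-U =  1 → B
  i=10: L-G =  5 → F
  i=11: C-G = 22 → W
  i=12: H-B =  6 → G
  i=13: G-F =  1 → B
  shifts repeat with period 4: GBFW

GBFW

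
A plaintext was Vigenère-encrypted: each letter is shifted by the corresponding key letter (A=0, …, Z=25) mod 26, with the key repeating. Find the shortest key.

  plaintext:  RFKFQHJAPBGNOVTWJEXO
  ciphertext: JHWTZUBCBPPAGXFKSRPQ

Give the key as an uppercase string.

SCMOJN

  i= 0: J-R = 18 → S
  i= 1: H-F =  2 → C
  i= 2: W-K = 12 → M
  i= 3: T-F = 14 → O
  i= 4: Z-Q =  9 → J
  i= 5: U-H = 13 → N
  i= 6: B-J = 18 → S
  i= 7: C-A =  2 → C
  i= 8: B-P = 12 → M
  i= 9: P-B = 14 → O
  i=10: P-G =  9 → J
  i=11: A-N = 13 → N
  i=12: G-O = 18 → S
  i=13: X-V =  2 → C
  i=14: F-T = 12 → M
  i=15: K-W = 14 → O
  i=16: S-J =  9 → J
  i=17: R-E = 13 → N
  i=18: P-X = 18 → S
  i=19: Q-O =  2 → C
  shifts repeat with period 6: SCMOJN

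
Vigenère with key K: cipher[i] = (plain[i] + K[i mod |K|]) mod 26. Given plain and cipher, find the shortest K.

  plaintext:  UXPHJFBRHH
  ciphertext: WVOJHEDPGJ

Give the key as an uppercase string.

CYZ

  i= 0: W-U =  2 → C
  i= 1: V-X = 24 → Y
  i= 2: O-P = 25 → Z
  i= 3: J-H =  2 → C
  i= 4: H-J = 24 → Y
  i= 5: E-F = 25 → Z
  i= 6: D-B =  2 → C
  i= 7: P-R = 24 → Y
  i= 8: G-H = 25 → Z
  i= 9: J-H =  2 → C
  shifts repeat with period 3: CYZ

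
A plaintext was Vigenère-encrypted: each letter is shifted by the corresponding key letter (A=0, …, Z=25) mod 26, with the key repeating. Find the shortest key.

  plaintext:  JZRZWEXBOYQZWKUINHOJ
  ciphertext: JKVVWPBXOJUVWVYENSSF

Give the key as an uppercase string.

  i= 0: J-J =  0 → A
  i= 1: K-Z = 11 → L
  i= 2: V-R =  4 → E
  i= 3: V-Z = 22 → W
  i= 4: W-W =  0 → A
  i= 5: P-E = 11 → L
  i= 6: B-X =  4 → E
  i= 7: X-B = 22 → W
  i= 8: O-O =  0 → A
  i= 9: J-Y = 11 → L
  i=10: U-Q =  4 → E
  i=11: V-Z = 22 → W
  i=12: W-W =  0 → A
  i=13: V-K = 11 → L
  i=14: Y-U =  4 → E
  i=15: E-I = 22 → W
  i=16: N-N =  0 → A
  i=17: S-H = 11 → L
  i=18: S-O =  4 → E
  i=19: F-J = 22 → W
  shifts repeat with period 4: ALEW

ALEW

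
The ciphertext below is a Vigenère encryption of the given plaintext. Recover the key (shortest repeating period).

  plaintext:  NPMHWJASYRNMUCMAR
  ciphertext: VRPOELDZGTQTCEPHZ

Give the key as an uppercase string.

  i= 0: V-N =  8 → I
  i= 1: R-P =  2 → C
  i= 2: P-M =  3 → D
  i= 3: O-H =  7 → H
  i= 4: E-W =  8 → I
  i= 5: L-J =  2 → C
  i= 6: D-A =  3 → D
  i= 7: Z-S =  7 → H
  i= 8: G-Y =  8 → I
  i= 9: T-R =  2 → C
  i=10: Q-N =  3 → D
  i=11: T-M =  7 → H
  i=12: C-U =  8 → I
  i=13: E-C =  2 → C
  i=14: P-M =  3 → D
  i=15: H-A =  7 → H
  i=16: Z-R =  8 → I
  shifts repeat with period 4: ICDH

ICDH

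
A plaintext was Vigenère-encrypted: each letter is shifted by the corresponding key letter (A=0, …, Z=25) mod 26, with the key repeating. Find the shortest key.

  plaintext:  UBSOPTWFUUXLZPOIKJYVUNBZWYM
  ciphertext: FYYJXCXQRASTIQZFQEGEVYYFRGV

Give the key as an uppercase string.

LXGVIJB

  i= 0: F-U = 11 → L
  i= 1: Y-B = 23 → X
  i= 2: Y-S =  6 → G
  i= 3: J-O = 21 → V
  i= 4: X-P =  8 → I
  i= 5: C-T =  9 → J
  i= 6: X-W =  1 → B
  i= 7: Q-F = 11 → L
  i= 8: R-U = 23 → X
  i= 9: A-U =  6 → G
  i=10: S-X = 21 → V
  i=11: T-L =  8 → I
  i=12: I-Z =  9 → J
  i=13: Q-P =  1 → B
  i=14: Z-O = 11 → L
  i=15: F-I = 23 → X
  i=16: Q-K =  6 → G
  i=17: E-J = 21 → V
  i=18: G-Y =  8 → I
  i=19: E-V =  9 → J
  i=20: V-U =  1 → B
  i=21: Y-N = 11 → L
  i=22: Y-B = 23 → X
  i=23: F-Z =  6 → G
  i=24: R-W = 21 → V
  i=25: G-Y =  8 → I
  i=26: V-M =  9 → J
  shifts repeat with period 7: LXGVIJB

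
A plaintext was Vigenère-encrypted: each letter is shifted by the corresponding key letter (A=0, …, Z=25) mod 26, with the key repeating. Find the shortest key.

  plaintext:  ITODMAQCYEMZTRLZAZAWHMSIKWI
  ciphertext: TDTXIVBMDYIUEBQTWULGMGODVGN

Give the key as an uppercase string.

LKFUWV

  i= 0: T-I = 11 → L
  i= 1: D-T = 10 → K
  i= 2: T-O =  5 → F
  i= 3: X-D = 20 → U
  i= 4: I-M = 22 → W
  i= 5: V-A = 21 → V
  i= 6: B-Q = 11 → L
  i= 7: M-C = 10 → K
  i= 8: D-Y =  5 → F
  i= 9: Y-E = 20 → U
  i=10: I-M = 22 → W
  i=11: U-Z = 21 → V
  i=12: E-T = 11 → L
  i=13: B-R = 10 → K
  i=14: Q-L =  5 → F
  i=15: T-Z = 20 → U
  i=16: W-A = 22 → W
  i=17: U-Z = 21 → V
  i=18: L-A = 11 → L
  i=19: G-W = 10 → K
  i=20: M-H =  5 → F
  i=21: G-M = 20 → U
  i=22: O-S = 22 → W
  i=23: D-I = 21 → V
  i=24: V-K = 11 → L
  i=25: G-W = 10 → K
  i=26: N-I =  5 → F
  shifts repeat with period 6: LKFUWV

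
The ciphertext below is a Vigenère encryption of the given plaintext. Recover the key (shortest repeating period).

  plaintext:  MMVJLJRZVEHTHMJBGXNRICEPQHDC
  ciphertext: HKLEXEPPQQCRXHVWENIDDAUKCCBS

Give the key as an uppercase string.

VYQVM

  i= 0: H-M = 21 → V
  i= 1: K-M = 24 → Y
  i= 2: L-V = 16 → Q
  i= 3: E-J = 21 → V
  i= 4: X-L = 12 → M
  i= 5: E-J = 21 → V
  i= 6: P-R = 24 → Y
  i= 7: P-Z = 16 → Q
  i= 8: Q-V = 21 → V
  i= 9: Q-E = 12 → M
  i=10: C-H = 21 → V
  i=11: R-T = 24 → Y
  i=12: X-H = 16 → Q
  i=13: H-M = 21 → V
  i=14: V-J = 12 → M
  i=15: W-B = 21 → V
  i=16: E-G = 24 → Y
  i=17: N-X = 16 → Q
  i=18: I-N = 21 → V
  i=19: D-R = 12 → M
  i=20: D-I = 21 → V
  i=21: A-C = 24 → Y
  i=22: U-E = 16 → Q
  i=23: K-P = 21 → V
  i=24: C-Q = 12 → M
  i=25: C-H = 21 → V
  i=26: B-D = 24 → Y
  i=27: S-C = 16 → Q
  shifts repeat with period 5: VYQVM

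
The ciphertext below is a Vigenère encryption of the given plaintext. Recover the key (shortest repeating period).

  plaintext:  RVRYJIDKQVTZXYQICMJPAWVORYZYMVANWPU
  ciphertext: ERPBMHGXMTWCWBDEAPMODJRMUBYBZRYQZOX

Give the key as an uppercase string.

NWYDDZD

  i= 0: E-R = 13 → N
  i= 1: R-V = 22 → W
  i= 2: P-R = 24 → Y
  i= 3: B-Y =  3 → D
  i= 4: M-J =  3 → D
  i= 5: H-I = 25 → Z
  i= 6: G-D =  3 → D
  i= 7: X-K = 13 → N
  i= 8: M-Q = 22 → W
  i= 9: T-V = 24 → Y
  i=10: W-T =  3 → D
  i=11: C-Z =  3 → D
  i=12: W-X = 25 → Z
  i=13: B-Y =  3 → D
  i=14: D-Q = 13 → N
  i=15: E-I = 22 → W
  i=16: A-C = 24 → Y
  i=17: P-M =  3 → D
  i=18: M-J =  3 → D
  i=19: O-P = 25 → Z
  i=20: D-A =  3 → D
  i=21: J-W = 13 → N
  i=22: R-V = 22 → W
  i=23: M-O = 24 → Y
  i=24: U-R =  3 → D
  i=25: B-Y =  3 → D
  i=26: Y-Z = 25 → Z
  i=27: B-Y =  3 → D
  i=28: Z-M = 13 → N
  i=29: R-V = 22 → W
  i=30: Y-A = 24 → Y
  i=31: Q-N =  3 → D
  i=32: Z-W =  3 → D
  i=33: O-P = 25 → Z
  i=34: X-U =  3 → D
  shifts repeat with period 7: NWYDDZD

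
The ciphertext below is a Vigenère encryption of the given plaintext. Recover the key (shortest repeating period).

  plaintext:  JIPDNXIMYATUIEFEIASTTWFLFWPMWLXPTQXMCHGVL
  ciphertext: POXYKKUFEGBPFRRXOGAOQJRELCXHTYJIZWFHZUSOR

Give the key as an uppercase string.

GGIVXNMT

  i= 0: P-J =  6 → G
  i= 1: O-I =  6 → G
  i= 2: X-P =  8 → I
  i= 3: Y-D = 21 → V
  i= 4: K-N = 23 → X
  i= 5: K-X = 13 → N
  i= 6: U-I = 12 → M
  i= 7: F-M = 19 → T
  i= 8: E-Y =  6 → G
  i= 9: G-A =  6 → G
  i=10: B-T =  8 → I
  i=11: P-U = 21 → V
  i=12: F-I = 23 → X
  i=13: R-E = 13 → N
  i=14: R-F = 12 → M
  i=15: X-E = 19 → T
  i=16: O-I =  6 → G
  i=17: G-A =  6 → G
  i=18: A-S =  8 → I
  i=19: O-T = 21 → V
  i=20: Q-T = 23 → X
  i=21: J-W = 13 → N
  i=22: R-F = 12 → M
  i=23: E-L = 19 → T
  i=24: L-F =  6 → G
  i=25: C-W =  6 → G
  i=26: X-P =  8 → I
  i=27: H-M = 21 → V
  i=28: T-W = 23 → X
  i=29: Y-L = 13 → N
  i=30: J-X = 12 → M
  i=31: I-P = 19 → T
  i=32: Z-T =  6 → G
  i=33: W-Q =  6 → G
  i=34: F-X =  8 → I
  i=35: H-M = 21 → V
  i=36: Z-C = 23 → X
  i=37: U-H = 13 → N
  i=38: S-G = 12 → M
  i=39: O-V = 19 → T
  i=40: R-L =  6 → G
  shifts repeat with period 8: GGIVXNMT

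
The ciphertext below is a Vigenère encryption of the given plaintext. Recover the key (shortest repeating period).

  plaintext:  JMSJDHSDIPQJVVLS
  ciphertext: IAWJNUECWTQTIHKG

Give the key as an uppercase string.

  i= 0: I-J = 25 → Z
  i= 1: A-M = 14 → O
  i= 2: W-S =  4 → E
  i= 3: J-J =  0 → A
  i= 4: N-D = 10 → K
  i= 5: U-H = 13 → N
  i= 6: E-S = 12 → M
  i= 7: C-D = 25 → Z
  i= 8: W-I = 14 → O
  i= 9: T-P =  4 → E
  i=10: Q-Q =  0 → A
  i=11: T-J = 10 → K
  i=12: I-V = 13 → N
  i=13: H-V = 12 → M
  i=14: K-L = 25 → Z
  i=15: G-S = 14 → O
  shifts repeat with period 7: ZOEAKNM

ZOEAKNM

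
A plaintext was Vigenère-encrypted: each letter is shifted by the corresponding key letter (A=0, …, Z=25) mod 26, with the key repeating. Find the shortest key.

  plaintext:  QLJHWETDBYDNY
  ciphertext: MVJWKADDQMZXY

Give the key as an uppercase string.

  i= 0: M-Q = 22 → W
  i= 1: V-L = 10 → K
  i= 2: J-J =  0 → A
  i= 3: W-H = 15 → P
  i= 4: K-W = 14 → O
  i= 5: A-E = 22 → W
  i= 6: D-T = 10 → K
  i= 7: D-D =  0 → A
  i= 8: Q-B = 15 → P
  i= 9: M-Y = 14 → O
  i=10: Z-D = 22 → W
  i=11: X-N = 10 → K
  i=12: Y-Y =  0 → A
  shifts repeat with period 5: WKAPO

WKAPO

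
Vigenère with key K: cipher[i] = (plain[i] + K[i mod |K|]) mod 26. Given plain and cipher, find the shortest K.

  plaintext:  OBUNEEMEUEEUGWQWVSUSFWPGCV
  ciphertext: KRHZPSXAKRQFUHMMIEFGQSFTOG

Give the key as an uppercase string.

  i= 0: K-O = 22 → W
  i= 1: R-B = 16 → Q
  i= 2: H-U = 13 → N
  i= 3: Z-N = 12 → M
  i= 4: P-E = 11 → L
  i= 5: S-E = 14 → O
  i= 6: X-M = 11 → L
  i= 7: A-E = 22 → W
  i= 8: K-U = 16 → Q
  i= 9: R-E = 13 → N
  i=10: Q-E = 12 → M
  i=11: F-U = 11 → L
  i=12: U-G = 14 → O
  i=13: H-W = 11 → L
  i=14: M-Q = 22 → W
  i=15: M-W = 16 → Q
  i=16: I-V = 13 → N
  i=17: E-S = 12 → M
  i=18: F-U = 11 → L
  i=19: G-S = 14 → O
  i=20: Q-F = 11 → L
  i=21: S-W = 22 → W
  i=22: F-P = 16 → Q
  i=23: T-G = 13 → N
  i=24: O-C = 12 → M
  i=25: G-V = 11 → L
  shifts repeat with period 7: WQNMLOL

WQNMLOL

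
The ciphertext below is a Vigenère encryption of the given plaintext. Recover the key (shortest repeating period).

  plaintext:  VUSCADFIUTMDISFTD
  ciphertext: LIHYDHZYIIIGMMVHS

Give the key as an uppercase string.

  i= 0: L-V = 16 → Q
  i= 1: I-U = 14 → O
  i= 2: H-S = 15 → P
  i= 3: Y-C = 22 → W
  i= 4: D-A =  3 → D
  i= 5: H-D =  4 → E
  i= 6: Z-F = 20 → U
  i= 7: Y-I = 16 → Q
  i= 8: I-U = 14 → O
  i= 9: I-T = 15 → P
  i=10: I-M = 22 → W
  i=11: G-D =  3 → D
  i=12: M-I =  4 → E
  i=13: M-S = 20 → U
  i=14: V-F = 16 → Q
  i=15: H-T = 14 → O
  i=16: S-D = 15 → P
  shifts repeat with period 7: QOPWDEU

QOPWDEU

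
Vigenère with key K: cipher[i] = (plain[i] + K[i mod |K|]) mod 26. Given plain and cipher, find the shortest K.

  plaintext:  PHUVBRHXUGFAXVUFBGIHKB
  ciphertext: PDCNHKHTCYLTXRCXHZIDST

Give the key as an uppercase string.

  i= 0: P-P =  0 → A
  i= 1: D-H = 22 → W
  i= 2: C-U =  8 → I
  i= 3: N-V = 18 → S
  i= 4: H-B =  6 → G
  i= 5: K-R = 19 → T
  i= 6: H-H =  0 → A
  i= 7: T-X = 22 → W
  i= 8: C-U =  8 → I
  i= 9: Y-G = 18 → S
  i=10: L-F =  6 → G
  i=11: T-A = 19 → T
  i=12: X-X =  0 → A
  i=13: R-V = 22 → W
  i=14: C-U =  8 → I
  i=15: X-F = 18 → S
  i=16: H-B =  6 → G
  i=17: Z-G = 19 → T
  i=18: I-I =  0 → A
  i=19: D-H = 22 → W
  i=20: S-K =  8 → I
  i=21: T-B = 18 → S
  shifts repeat with period 6: AWISGT

AWISGT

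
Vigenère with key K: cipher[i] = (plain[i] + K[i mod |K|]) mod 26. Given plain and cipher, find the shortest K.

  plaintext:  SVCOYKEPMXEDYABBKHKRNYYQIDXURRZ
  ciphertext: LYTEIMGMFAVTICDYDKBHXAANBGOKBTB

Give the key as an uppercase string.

  i= 0: L-S = 19 → T
  i= 1: Y-V =  3 → D
  i= 2: T-C = 17 → R
  i= 3: E-O = 16 → Q
  i= 4: I-Y = 10 → K
  i= 5: M-K =  2 → C
  i= 6: G-E =  2 → C
  i= 7: M-P = 23 → X
  i= 8: F-M = 19 → T
  i= 9: A-X =  3 → D
  i=10: V-E = 17 → R
  i=11: T-D = 16 → Q
  i=12: I-Y = 10 → K
  i=13: C-A =  2 → C
  i=14: D-B =  2 → C
  i=15: Y-B = 23 → X
  i=16: D-K = 19 → T
  i=17: K-H =  3 → D
  i=18: B-K = 17 → R
  i=19: H-R = 16 → Q
  i=20: X-N = 10 → K
  i=21: A-Y =  2 → C
  i=22: A-Y =  2 → C
  i=23: N-Q = 23 → X
  i=24: B-I = 19 → T
  i=25: G-D =  3 → D
  i=26: O-X = 17 → R
  i=27: K-U = 16 → Q
  i=28: B-R = 10 → K
  i=29: T-R =  2 → C
  i=30: B-Z =  2 → C
  shifts repeat with period 8: TDRQKCCX

TDRQKCCX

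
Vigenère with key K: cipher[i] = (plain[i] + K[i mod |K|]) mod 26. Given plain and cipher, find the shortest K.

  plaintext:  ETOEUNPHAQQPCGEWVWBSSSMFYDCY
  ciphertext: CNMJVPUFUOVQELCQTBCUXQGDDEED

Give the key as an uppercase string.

YUYFBCF

  i= 0: C-E = 24 → Y
  i= 1: N-T = 20 → U
  i= 2: M-O = 24 → Y
  i= 3: J-E =  5 → F
  i= 4: V-U =  1 → B
  i= 5: P-N =  2 → C
  i= 6: U-P =  5 → F
  i= 7: F-H = 24 → Y
  i= 8: U-A = 20 → U
  i= 9: O-Q = 24 → Y
  i=10: V-Q =  5 → F
  i=11: Q-P =  1 → B
  i=12: E-C =  2 → C
  i=13: L-G =  5 → F
  i=14: C-E = 24 → Y
  i=15: Q-W = 20 → U
  i=16: T-V = 24 → Y
  i=17: B-W =  5 → F
  i=18: C-B =  1 → B
  i=19: U-S =  2 → C
  i=20: X-S =  5 → F
  i=21: Q-S = 24 → Y
  i=22: G-M = 20 → U
  i=23: D-F = 24 → Y
  i=24: D-Y =  5 → F
  i=25: E-D =  1 → B
  i=26: E-C =  2 → C
  i=27: D-Y =  5 → F
  shifts repeat with period 7: YUYFBCF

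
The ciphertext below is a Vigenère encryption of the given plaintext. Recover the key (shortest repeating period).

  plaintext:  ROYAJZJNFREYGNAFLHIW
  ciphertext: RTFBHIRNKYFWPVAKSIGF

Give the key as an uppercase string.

  i= 0: R-R =  0 → A
  i= 1: T-O =  5 → F
  i= 2: F-Y =  7 → H
  i= 3: B-A =  1 → B
  i= 4: H-J = 24 → Y
  i= 5: I-Z =  9 → J
  i= 6: R-J =  8 → I
  i= 7: N-N =  0 → A
  i= 8: K-F =  5 → F
  i= 9: Y-R =  7 → H
  i=10: F-E =  1 → B
  i=11: W-Y = 24 → Y
  i=12: P-G =  9 → J
  i=13: V-N =  8 → I
  i=14: A-A =  0 → A
  i=15: K-F =  5 → F
  i=16: S-L =  7 → H
  i=17: I-H =  1 → B
  i=18: G-I = 24 → Y
  i=19: F-W =  9 → J
  shifts repeat with period 7: AFHBYJI

AFHBYJI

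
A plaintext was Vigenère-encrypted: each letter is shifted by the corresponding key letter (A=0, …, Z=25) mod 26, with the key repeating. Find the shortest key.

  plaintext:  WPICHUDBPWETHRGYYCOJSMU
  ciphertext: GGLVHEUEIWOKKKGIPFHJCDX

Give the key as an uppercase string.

KRDTA

  i= 0: G-W = 10 → K
  i= 1: G-P = 17 → R
  i= 2: L-I =  3 → D
  i= 3: V-C = 19 → T
  i= 4: H-H =  0 → A
  i= 5: E-U = 10 → K
  i= 6: U-D = 17 → R
  i= 7: E-B =  3 → D
  i= 8: I-P = 19 → T
  i= 9: W-W =  0 → A
  i=10: O-E = 10 → K
  i=11: K-T = 17 → R
  i=12: K-H =  3 → D
  i=13: K-R = 19 → T
  i=14: G-G =  0 → A
  i=15: I-Y = 10 → K
  i=16: P-Y = 17 → R
  i=17: F-C =  3 → D
  i=18: H-O = 19 → T
  i=19: J-J =  0 → A
  i=20: C-S = 10 → K
  i=21: D-M = 17 → R
  i=22: X-U =  3 → D
  shifts repeat with period 5: KRDTA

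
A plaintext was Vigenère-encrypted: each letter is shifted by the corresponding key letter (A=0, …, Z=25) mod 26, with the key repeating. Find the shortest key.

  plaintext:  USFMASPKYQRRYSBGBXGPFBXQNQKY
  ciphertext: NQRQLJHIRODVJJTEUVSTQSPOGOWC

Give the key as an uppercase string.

  i= 0: N-U = 19 → T
  i= 1: Q-S = 24 → Y
  i= 2: R-F = 12 → M
  i= 3: Q-M =  4 → E
  i= 4: L-A = 11 → L
  i= 5: J-S = 17 → R
  i= 6: H-P = 18 → S
  i= 7: I-K = 24 → Y
  i= 8: R-Y = 19 → T
  i= 9: O-Q = 24 → Y
  i=10: D-R = 12 → M
  i=11: V-R =  4 → E
  i=12: J-Y = 11 → L
  i=13: J-S = 17 → R
  i=14: T-B = 18 → S
  i=15: E-G = 24 → Y
  i=16: U-B = 19 → T
  i=17: V-X = 24 → Y
  i=18: S-G = 12 → M
  i=19: T-P =  4 → E
  i=20: Q-F = 11 → L
  i=21: S-B = 17 → R
  i=22: P-X = 18 → S
  i=23: O-Q = 24 → Y
  i=24: G-N = 19 → T
  i=25: O-Q = 24 → Y
  i=26: W-K = 12 → M
  i=27: C-Y =  4 → E
  shifts repeat with period 8: TYMELRSY

TYMELRSY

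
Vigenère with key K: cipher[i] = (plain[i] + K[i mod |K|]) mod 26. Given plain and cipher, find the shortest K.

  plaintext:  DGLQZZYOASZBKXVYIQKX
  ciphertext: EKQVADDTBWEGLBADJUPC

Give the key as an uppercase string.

BEFF

  i= 0: E-D =  1 → B
  i= 1: K-G =  4 → E
  i= 2: Q-L =  5 → F
  i= 3: V-Q =  5 → F
  i= 4: A-Z =  1 → B
  i= 5: D-Z =  4 → E
  i= 6: D-Y =  5 → F
  i= 7: T-O =  5 → F
  i= 8: B-A =  1 → B
  i= 9: W-S =  4 → E
  i=10: E-Z =  5 → F
  i=11: G-B =  5 → F
  i=12: L-K =  1 → B
  i=13: B-X =  4 → E
  i=14: A-V =  5 → F
  i=15: D-Y =  5 → F
  i=16: J-I =  1 → B
  i=17: U-Q =  4 → E
  i=18: P-K =  5 → F
  i=19: C-X =  5 → F
  shifts repeat with period 4: BEFF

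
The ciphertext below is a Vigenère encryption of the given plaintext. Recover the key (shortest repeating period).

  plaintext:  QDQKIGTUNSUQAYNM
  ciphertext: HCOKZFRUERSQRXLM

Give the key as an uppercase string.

RZYA

  i= 0: H-Q = 17 → R
  i= 1: C-D = 25 → Z
  i= 2: O-Q = 24 → Y
  i= 3: K-K =  0 → A
  i= 4: Z-I = 17 → R
  i= 5: F-G = 25 → Z
  i= 6: R-T = 24 → Y
  i= 7: U-U =  0 → A
  i= 8: E-N = 17 → R
  i= 9: R-S = 25 → Z
  i=10: S-U = 24 → Y
  i=11: Q-Q =  0 → A
  i=12: R-A = 17 → R
  i=13: X-Y = 25 → Z
  i=14: L-N = 24 → Y
  i=15: M-M =  0 → A
  shifts repeat with period 4: RZYA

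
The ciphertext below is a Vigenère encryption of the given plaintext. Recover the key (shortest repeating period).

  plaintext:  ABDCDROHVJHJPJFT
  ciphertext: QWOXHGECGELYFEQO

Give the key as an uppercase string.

QVLVEP

  i= 0: Q-A = 16 → Q
  i= 1: W-B = 21 → V
  i= 2: O-D = 11 → L
  i= 3: X-C = 21 → V
  i= 4: H-D =  4 → E
  i= 5: G-R = 15 → P
  i= 6: E-O = 16 → Q
  i= 7: C-H = 21 → V
  i= 8: G-V = 11 → L
  i= 9: E-J = 21 → V
  i=10: L-H =  4 → E
  i=11: Y-J = 15 → P
  i=12: F-P = 16 → Q
  i=13: E-J = 21 → V
  i=14: Q-F = 11 → L
  i=15: O-T = 21 → V
  shifts repeat with period 6: QVLVEP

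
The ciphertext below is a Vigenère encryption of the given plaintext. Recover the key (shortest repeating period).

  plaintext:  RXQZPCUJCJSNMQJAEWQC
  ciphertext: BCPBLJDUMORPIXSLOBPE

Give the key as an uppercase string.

KFZCWHJL

  i= 0: B-R = 10 → K
  i= 1: C-X =  5 → F
  i= 2: P-Q = 25 → Z
  i= 3: B-Z =  2 → C
  i= 4: L-P = 22 → W
  i= 5: J-C =  7 → H
  i= 6: D-U =  9 → J
  i= 7: U-J = 11 → L
  i= 8: M-C = 10 → K
  i= 9: O-J =  5 → F
  i=10: R-S = 25 → Z
  i=11: P-N =  2 → C
  i=12: I-M = 22 → W
  i=13: X-Q =  7 → H
  i=14: S-J =  9 → J
  i=15: L-A = 11 → L
  i=16: O-E = 10 → K
  i=17: B-W =  5 → F
  i=18: P-Q = 25 → Z
  i=19: E-C =  2 → C
  shifts repeat with period 8: KFZCWHJL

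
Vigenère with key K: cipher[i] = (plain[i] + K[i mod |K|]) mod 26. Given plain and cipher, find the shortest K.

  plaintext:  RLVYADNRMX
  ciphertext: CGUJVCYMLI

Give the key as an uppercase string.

LVZ

  i= 0: C-R = 11 → L
  i= 1: G-L = 21 → V
  i= 2: U-V = 25 → Z
  i= 3: J-Y = 11 → L
  i= 4: V-A = 21 → V
  i= 5: C-D = 25 → Z
  i= 6: Y-N = 11 → L
  i= 7: M-R = 21 → V
  i= 8: L-M = 25 → Z
  i= 9: I-X = 11 → L
  shifts repeat with period 3: LVZ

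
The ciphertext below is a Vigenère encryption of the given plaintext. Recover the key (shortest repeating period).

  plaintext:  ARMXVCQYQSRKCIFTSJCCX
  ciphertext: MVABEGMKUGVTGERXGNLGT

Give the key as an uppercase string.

  i= 0: M-A = 12 → M
  i= 1: V-R =  4 → E
  i= 2: A-M = 14 → O
  i= 3: B-X =  4 → E
  i= 4: E-V =  9 → J
  i= 5: G-C =  4 → E
  i= 6: M-Q = 22 → W
  i= 7: K-Y = 12 → M
  i= 8: U-Q =  4 → E
  i= 9: G-S = 14 → O
  i=10: V-R =  4 → E
  i=11: T-K =  9 → J
  i=12: G-C =  4 → E
  i=13: E-I = 22 → W
  i=14: R-F = 12 → M
  i=15: X-T =  4 → E
  i=16: G-S = 14 → O
  i=17: N-J =  4 → E
  i=18: L-C =  9 → J
  i=19: G-C =  4 → E
  i=20: T-X = 22 → W
  shifts repeat with period 7: MEOEJEW

MEOEJEW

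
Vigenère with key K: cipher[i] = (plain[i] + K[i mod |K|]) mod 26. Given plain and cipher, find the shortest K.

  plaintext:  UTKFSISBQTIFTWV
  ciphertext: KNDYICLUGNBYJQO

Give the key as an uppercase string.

  i= 0: K-U = 16 → Q
  i= 1: N-T = 20 → U
  i= 2: D-K = 19 → T
  i= 3: Y-F = 19 → T
  i= 4: I-S = 16 → Q
  i= 5: C-I = 20 → U
  i= 6: L-S = 19 → T
  i= 7: U-B = 19 → T
  i= 8: G-Q = 16 → Q
  i= 9: N-T = 20 → U
  i=10: B-I = 19 → T
  i=11: Y-F = 19 → T
  i=12: J-T = 16 → Q
  i=13: Q-W = 20 → U
  i=14: O-V = 19 → T
  shifts repeat with period 4: QUTT

QUTT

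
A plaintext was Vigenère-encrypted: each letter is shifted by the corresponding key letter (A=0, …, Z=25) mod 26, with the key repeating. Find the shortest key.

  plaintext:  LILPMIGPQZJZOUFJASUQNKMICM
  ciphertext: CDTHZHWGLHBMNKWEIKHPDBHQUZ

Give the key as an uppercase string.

  i= 0: C-L = 17 → R
  i= 1: D-I = 21 → V
  i= 2: T-L =  8 → I
  i= 3: H-P = 18 → S
  i= 4: Z-M = 13 → N
  i= 5: H-I = 25 → Z
  i= 6: W-G = 16 → Q
  i= 7: G-P = 17 → R
  i= 8: L-Q = 21 → V
  i= 9: H-Z =  8 → I
  i=10: B-J = 18 → S
  i=11: M-Z = 13 → N
  i=12: N-O = 25 → Z
  i=13: K-U = 16 → Q
  i=14: W-F = 17 → R
  i=15: E-J = 21 → V
  i=16: I-A =  8 → I
  i=17: K-S = 18 → S
  i=18: H-U = 13 → N
  i=19: P-Q = 25 → Z
  i=20: D-N = 16 → Q
  i=21: B-K = 17 → R
  i=22: H-M = 21 → V
  i=23: Q-I =  8 → I
  i=24: U-C = 18 → S
  i=25: Z-M = 13 → N
  shifts repeat with period 7: RVISNZQ

RVISNZQ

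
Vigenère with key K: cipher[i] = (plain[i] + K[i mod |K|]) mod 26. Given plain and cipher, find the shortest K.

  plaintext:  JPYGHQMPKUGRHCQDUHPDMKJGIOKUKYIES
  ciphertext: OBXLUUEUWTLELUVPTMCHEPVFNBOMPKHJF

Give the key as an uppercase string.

FMZFNES

  i= 0: O-J =  5 → F
  i= 1: B-P = 12 → M
  i= 2: X-Y = 25 → Z
  i= 3: L-G =  5 → F
  i= 4: U-H = 13 → N
  i= 5: U-Q =  4 → E
  i= 6: E-M = 18 → S
  i= 7: U-P =  5 → F
  i= 8: W-K = 12 → M
  i= 9: T-U = 25 → Z
  i=10: L-G =  5 → F
  i=11: E-R = 13 → N
  i=12: L-H =  4 → E
  i=13: U-C = 18 → S
  i=14: V-Q =  5 → F
  i=15: P-D = 12 → M
  i=16: T-U = 25 → Z
  i=17: M-H =  5 → F
  i=18: C-P = 13 → N
  i=19: H-D =  4 → E
  i=20: E-M = 18 → S
  i=21: P-K =  5 → F
  i=22: V-J = 12 → M
  i=23: F-G = 25 → Z
  i=24: N-I =  5 → F
  i=25: B-O = 13 → N
  i=26: O-K =  4 → E
  i=27: M-U = 18 → S
  i=28: P-K =  5 → F
  i=29: K-Y = 12 → M
  i=30: H-I = 25 → Z
  i=31: J-E =  5 → F
  i=32: F-S = 13 → N
  shifts repeat with period 7: FMZFNES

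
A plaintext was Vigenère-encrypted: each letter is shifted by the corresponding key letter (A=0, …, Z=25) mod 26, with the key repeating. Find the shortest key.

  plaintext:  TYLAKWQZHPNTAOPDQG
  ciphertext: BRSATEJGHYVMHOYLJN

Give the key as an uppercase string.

  i= 0: B-T =  8 → I
  i= 1: R-Y = 19 → T
  i= 2: S-L =  7 → H
  i= 3: A-A =  0 → A
  i= 4: T-K =  9 → J
  i= 5: E-W =  8 → I
  i= 6: J-Q = 19 → T
  i= 7: G-Z =  7 → H
  i= 8: H-H =  0 → A
  i= 9: Y-P =  9 → J
  i=10: V-N =  8 → I
  i=11: M-T = 19 → T
  i=12: H-A =  7 → H
  i=13: O-O =  0 → A
  i=14: Y-P =  9 → J
  i=15: L-D =  8 → I
  i=16: J-Q = 19 → T
  i=17: N-G =  7 → H
  shifts repeat with period 5: ITHAJ

ITHAJ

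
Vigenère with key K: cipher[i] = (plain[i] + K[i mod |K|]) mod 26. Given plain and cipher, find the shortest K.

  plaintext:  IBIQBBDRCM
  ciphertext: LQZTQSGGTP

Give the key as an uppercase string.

DPR

  i= 0: L-I =  3 → D
  i= 1: Q-B = 15 → P
  i= 2: Z-I = 17 → R
  i= 3: T-Q =  3 → D
  i= 4: Q-B = 15 → P
  i= 5: S-B = 17 → R
  i= 6: G-D =  3 → D
  i= 7: G-R = 15 → P
  i= 8: T-C = 17 → R
  i= 9: P-M =  3 → D
  shifts repeat with period 3: DPR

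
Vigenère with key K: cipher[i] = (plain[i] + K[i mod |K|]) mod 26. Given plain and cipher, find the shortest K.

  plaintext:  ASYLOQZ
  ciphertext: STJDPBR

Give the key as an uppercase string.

SBL

  i= 0: S-A = 18 → S
  i= 1: T-S =  1 → B
  i= 2: J-Y = 11 → L
  i= 3: D-L = 18 → S
  i= 4: P-O =  1 → B
  i= 5: B-Q = 11 → L
  i= 6: R-Z = 18 → S
  shifts repeat with period 3: SBL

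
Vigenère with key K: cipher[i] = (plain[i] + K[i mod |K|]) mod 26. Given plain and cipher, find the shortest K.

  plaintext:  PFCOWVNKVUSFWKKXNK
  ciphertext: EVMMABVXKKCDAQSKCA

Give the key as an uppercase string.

  i= 0: E-P = 15 → P
  i= 1: V-F = 16 → Q
  i= 2: M-C = 10 → K
  i= 3: M-O = 24 → Y
  i= 4: A-W =  4 → E
  i= 5: B-V =  6 → G
  i= 6: V-N =  8 → I
  i= 7: X-K = 13 → N
  i= 8: K-V = 15 → P
  i= 9: K-U = 16 → Q
  i=10: C-S = 10 → K
  i=11: D-F = 24 → Y
  i=12: A-W =  4 → E
  i=13: Q-K =  6 → G
  i=14: S-K =  8 → I
  i=15: K-X = 13 → N
  i=16: C-N = 15 → P
  i=17: A-K = 16 → Q
  shifts repeat with period 8: PQKYEGIN

PQKYEGIN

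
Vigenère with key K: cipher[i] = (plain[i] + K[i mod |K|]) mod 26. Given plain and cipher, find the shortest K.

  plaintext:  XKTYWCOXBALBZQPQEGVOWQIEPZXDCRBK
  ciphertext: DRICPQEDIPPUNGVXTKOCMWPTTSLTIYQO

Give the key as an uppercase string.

GHPETOQ

  i= 0: D-X =  6 → G
  i= 1: R-K =  7 → H
  i= 2: I-T = 15 → P
  i= 3: C-Y =  4 → E
  i= 4: P-W = 19 → T
  i= 5: Q-C = 14 → O
  i= 6: E-O = 16 → Q
  i= 7: D-X =  6 → G
  i= 8: I-B =  7 → H
  i= 9: P-A = 15 → P
  i=10: P-L =  4 → E
  i=11: U-B = 19 → T
  i=12: N-Z = 14 → O
  i=13: G-Q = 16 → Q
  i=14: V-P =  6 → G
  i=15: X-Q =  7 → H
  i=16: T-E = 15 → P
  i=17: K-G =  4 → E
  i=18: O-V = 19 → T
  i=19: C-O = 14 → O
  i=20: M-W = 16 → Q
  i=21: W-Q =  6 → G
  i=22: P-I =  7 → H
  i=23: T-E = 15 → P
  i=24: T-P =  4 → E
  i=25: S-Z = 19 → T
  i=26: L-X = 14 → O
  i=27: T-D = 16 → Q
  i=28: I-C =  6 → G
  i=29: Y-R =  7 → H
  i=30: Q-B = 15 → P
  i=31: O-K =  4 → E
  shifts repeat with period 7: GHPETOQ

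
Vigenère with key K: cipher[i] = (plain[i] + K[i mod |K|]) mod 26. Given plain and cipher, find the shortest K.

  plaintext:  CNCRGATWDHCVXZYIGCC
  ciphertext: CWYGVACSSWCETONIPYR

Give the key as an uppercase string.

AJWPP

  i= 0: C-C =  0 → A
  i= 1: W-N =  9 → J
  i= 2: Y-C = 22 → W
  i= 3: G-R = 15 → P
  i= 4: V-G = 15 → P
  i= 5: A-A =  0 → A
  i= 6: C-T =  9 → J
  i= 7: S-W = 22 → W
  i= 8: S-D = 15 → P
  i= 9: W-H = 15 → P
  i=10: C-C =  0 → A
  i=11: E-V =  9 → J
  i=12: T-X = 22 → W
  i=13: O-Z = 15 → P
  i=14: N-Y = 15 → P
  i=15: I-I =  0 → A
  i=16: P-G =  9 → J
  i=17: Y-C = 22 → W
  i=18: R-C = 15 → P
  shifts repeat with period 5: AJWPP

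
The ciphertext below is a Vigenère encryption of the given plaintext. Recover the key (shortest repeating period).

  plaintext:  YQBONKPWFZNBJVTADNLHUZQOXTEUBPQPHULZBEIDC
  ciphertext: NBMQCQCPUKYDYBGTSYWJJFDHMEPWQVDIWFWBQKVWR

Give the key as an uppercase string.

PLLCPGNT

  i= 0: N-Y = 15 → P
  i= 1: B-Q = 11 → L
  i= 2: M-B = 11 → L
  i= 3: Q-O =  2 → C
  i= 4: C-N = 15 → P
  i= 5: Q-K =  6 → G
  i= 6: C-P = 13 → N
  i= 7: P-W = 19 → T
  i= 8: U-F = 15 → P
  i= 9: K-Z = 11 → L
  i=10: Y-N = 11 → L
  i=11: D-B =  2 → C
  i=12: Y-J = 15 → P
  i=13: B-V =  6 → G
  i=14: G-T = 13 → N
  i=15: T-A = 19 → T
  i=16: S-D = 15 → P
  i=17: Y-N = 11 → L
  i=18: W-L = 11 → L
  i=19: J-H =  2 → C
  i=20: J-U = 15 → P
  i=21: F-Z =  6 → G
  i=22: D-Q = 13 → N
  i=23: H-O = 19 → T
  i=24: M-X = 15 → P
  i=25: E-T = 11 → L
  i=26: P-E = 11 → L
  i=27: W-U =  2 → C
  i=28: Q-B = 15 → P
  i=29: V-P =  6 → G
  i=30: D-Q = 13 → N
  i=31: I-P = 19 → T
  i=32: W-H = 15 → P
  i=33: F-U = 11 → L
  i=34: W-L = 11 → L
  i=35: B-Z =  2 → C
  i=36: Q-B = 15 → P
  i=37: K-E =  6 → G
  i=38: V-I = 13 → N
  i=39: W-D = 19 → T
  i=40: R-C = 15 → P
  shifts repeat with period 8: PLLCPGNT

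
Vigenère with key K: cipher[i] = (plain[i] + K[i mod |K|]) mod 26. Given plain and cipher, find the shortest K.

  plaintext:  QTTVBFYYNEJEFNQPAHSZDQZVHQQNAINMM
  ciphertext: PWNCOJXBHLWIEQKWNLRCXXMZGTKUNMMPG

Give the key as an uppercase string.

  i= 0: P-Q = 25 → Z
  i= 1: W-T =  3 → D
  i= 2: N-T = 20 → U
  i= 3: C-V =  7 → H
  i= 4: O-B = 13 → N
  i= 5: J-F =  4 → E
  i= 6: X-Y = 25 → Z
  i= 7: B-Y =  3 → D
  i= 8: H-N = 20 → U
  i= 9: L-E =  7 → H
  i=10: W-J = 13 → N
  i=11: I-E =  4 → E
  i=12: E-F = 25 → Z
  i=13: Q-N =  3 → D
  i=14: K-Q = 20 → U
  i=15: W-P =  7 → H
  i=16: N-A = 13 → N
  i=17: L-H =  4 → E
  i=18: R-S = 25 → Z
  i=19: C-Z =  3 → D
  i=20: X-D = 20 → U
  i=21: X-Q =  7 → H
  i=22: M-Z = 13 → N
  i=23: Z-V =  4 → E
  i=24: G-H = 25 → Z
  i=25: T-Q =  3 → D
  i=26: K-Q = 20 → U
  i=27: U-N =  7 → H
  i=28: N-A = 13 → N
  i=29: M-I =  4 → E
  i=30: M-N = 25 → Z
  i=31: P-M =  3 → D
  i=32: G-M = 20 → U
  shifts repeat with period 6: ZDUHNE

ZDUHNE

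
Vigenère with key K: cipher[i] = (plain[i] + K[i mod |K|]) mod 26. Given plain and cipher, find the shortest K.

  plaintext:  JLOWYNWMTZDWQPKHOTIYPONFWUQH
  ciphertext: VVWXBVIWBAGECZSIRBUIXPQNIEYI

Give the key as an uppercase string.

  i= 0: V-J = 12 → M
  i= 1: V-L = 10 → K
  i= 2: W-O =  8 → I
  i= 3: X-W =  1 → B
  i= 4: B-Y =  3 → D
  i= 5: V-N =  8 → I
  i= 6: I-W = 12 → M
  i= 7: W-M = 10 → K
  i= 8: B-T =  8 → I
  i= 9: A-Z =  1 → B
  i=10: G-D =  3 → D
  i=11: E-W =  8 → I
  i=12: C-Q = 12 → M
  i=13: Z-P = 10 → K
  i=14: S-K =  8 → I
  i=15: I-H =  1 → B
  i=16: R-O =  3 → D
  i=17: B-T =  8 → I
  i=18: U-I = 12 → M
  i=19: I-Y = 10 → K
  i=20: X-P =  8 → I
  i=21: P-O =  1 → B
  i=22: Q-N =  3 → D
  i=23: N-F =  8 → I
  i=24: I-W = 12 → M
  i=25: E-U = 10 → K
  i=26: Y-Q =  8 → I
  i=27: I-H =  1 → B
  shifts repeat with period 6: MKIBDI

MKIBDI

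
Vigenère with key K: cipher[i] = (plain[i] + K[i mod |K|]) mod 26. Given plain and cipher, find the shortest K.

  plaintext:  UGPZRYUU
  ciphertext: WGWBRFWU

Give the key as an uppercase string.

CAH

  i= 0: W-U =  2 → C
  i= 1: G-G =  0 → A
  i= 2: W-P =  7 → H
  i= 3: B-Z =  2 → C
  i= 4: R-R =  0 → A
  i= 5: F-Y =  7 → H
  i= 6: W-U =  2 → C
  i= 7: U-U =  0 → A
  shifts repeat with period 3: CAH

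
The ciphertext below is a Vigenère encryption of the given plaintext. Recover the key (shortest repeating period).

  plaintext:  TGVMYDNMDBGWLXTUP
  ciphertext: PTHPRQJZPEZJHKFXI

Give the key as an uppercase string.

WNMDTN

  i= 0: P-T = 22 → W
  i= 1: T-G = 13 → N
  i= 2: H-V = 12 → M
  i= 3: P-M =  3 → D
  i= 4: R-Y = 19 → T
  i= 5: Q-D = 13 → N
  i= 6: J-N = 22 → W
  i= 7: Z-M = 13 → N
  i= 8: P-D = 12 → M
  i= 9: E-B =  3 → D
  i=10: Z-G = 19 → T
  i=11: J-W = 13 → N
  i=12: H-L = 22 → W
  i=13: K-X = 13 → N
  i=14: F-T = 12 → M
  i=15: X-U =  3 → D
  i=16: I-P = 19 → T
  shifts repeat with period 6: WNMDTN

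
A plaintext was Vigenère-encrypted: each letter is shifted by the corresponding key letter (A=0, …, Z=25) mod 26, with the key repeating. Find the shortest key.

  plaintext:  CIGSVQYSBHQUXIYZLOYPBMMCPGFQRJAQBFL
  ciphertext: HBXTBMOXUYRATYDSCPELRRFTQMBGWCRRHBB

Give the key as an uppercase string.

FTRBGWQ

  i= 0: H-C =  5 → F
  i= 1: B-I = 19 → T
  i= 2: X-G = 17 → R
  i= 3: T-S =  1 → B
  i= 4: B-V =  6 → G
  i= 5: M-Q = 22 → W
  i= 6: O-Y = 16 → Q
  i= 7: X-S =  5 → F
  i= 8: U-B = 19 → T
  i= 9: Y-H = 17 → R
  i=10: R-Q =  1 → B
  i=11: A-U =  6 → G
  i=12: T-X = 22 → W
  i=13: Y-I = 16 → Q
  i=14: D-Y =  5 → F
  i=15: S-Z = 19 → T
  i=16: C-L = 17 → R
  i=17: P-O =  1 → B
  i=18: E-Y =  6 → G
  i=19: L-P = 22 → W
  i=20: R-B = 16 → Q
  i=21: R-M =  5 → F
  i=22: F-M = 19 → T
  i=23: T-C = 17 → R
  i=24: Q-P =  1 → B
  i=25: M-G =  6 → G
  i=26: B-F = 22 → W
  i=27: G-Q = 16 → Q
  i=28: W-R =  5 → F
  i=29: C-J = 19 → T
  i=30: R-A = 17 → R
  i=31: R-Q =  1 → B
  i=32: H-B =  6 → G
  i=33: B-F = 22 → W
  i=34: B-L = 16 → Q
  shifts repeat with period 7: FTRBGWQ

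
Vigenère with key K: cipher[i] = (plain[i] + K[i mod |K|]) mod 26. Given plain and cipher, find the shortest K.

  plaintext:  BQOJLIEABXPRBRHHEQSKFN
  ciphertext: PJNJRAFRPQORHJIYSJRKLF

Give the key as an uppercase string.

OTZAGSBR

  i= 0: P-B = 14 → O
  i= 1: J-Q = 19 → T
  i= 2: N-O = 25 → Z
  i= 3: J-J =  0 → A
  i= 4: R-L =  6 → G
  i= 5: A-I = 18 → S
  i= 6: F-E =  1 → B
  i= 7: R-A = 17 → R
  i= 8: P-B = 14 → O
  i= 9: Q-X = 19 → T
  i=10: O-P = 25 → Z
  i=11: R-R =  0 → A
  i=12: H-B =  6 → G
  i=13: J-R = 18 → S
  i=14: I-H =  1 → B
  i=15: Y-H = 17 → R
  i=16: S-E = 14 → O
  i=17: J-Q = 19 → T
  i=18: R-S = 25 → Z
  i=19: K-K =  0 → A
  i=20: L-F =  6 → G
  i=21: F-N = 18 → S
  shifts repeat with period 8: OTZAGSBR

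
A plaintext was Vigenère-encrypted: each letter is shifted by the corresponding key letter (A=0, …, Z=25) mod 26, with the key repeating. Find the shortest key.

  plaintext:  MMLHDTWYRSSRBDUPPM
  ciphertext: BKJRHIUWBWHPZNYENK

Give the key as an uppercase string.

  i= 0: B-M = 15 → P
  i= 1: K-M = 24 → Y
  i= 2: J-L = 24 → Y
  i= 3: R-H = 10 → K
  i= 4: H-D =  4 → E
  i= 5: I-T = 15 → P
  i= 6: U-W = 24 → Y
  i= 7: W-Y = 24 → Y
  i= 8: B-R = 10 → K
  i= 9: W-S =  4 → E
  i=10: H-S = 15 → P
  i=11: P-R = 24 → Y
  i=12: Z-B = 24 → Y
  i=13: N-D = 10 → K
  i=14: Y-U =  4 → E
  i=15: E-P = 15 → P
  i=16: N-P = 24 → Y
  i=17: K-M = 24 → Y
  shifts repeat with period 5: PYYKE

PYYKE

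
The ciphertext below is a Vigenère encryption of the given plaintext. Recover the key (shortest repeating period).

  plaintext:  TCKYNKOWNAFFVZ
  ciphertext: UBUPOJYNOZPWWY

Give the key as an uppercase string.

  i= 0: U-T =  1 → B
  i= 1: B-C = 25 → Z
  i= 2: U-K = 10 → K
  i= 3: P-Y = 17 → R
  i= 4: O-N =  1 → B
  i= 5: J-K = 25 → Z
  i= 6: Y-O = 10 → K
  i= 7: N-W = 17 → R
  i= 8: O-N =  1 → B
  i= 9: Z-A = 25 → Z
  i=10: P-F = 10 → K
  i=11: W-F = 17 → R
  i=12: W-V =  1 → B
  i=13: Y-Z = 25 → Z
  shifts repeat with period 4: BZKR

BZKR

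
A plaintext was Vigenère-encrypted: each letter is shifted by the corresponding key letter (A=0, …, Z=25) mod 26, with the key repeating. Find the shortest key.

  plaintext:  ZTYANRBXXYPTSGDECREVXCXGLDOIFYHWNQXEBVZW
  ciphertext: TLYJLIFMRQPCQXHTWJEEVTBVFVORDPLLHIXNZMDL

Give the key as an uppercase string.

  i= 0: T-Z = 20 → U
  i= 1: L-T = 18 → S
  i= 2: Y-Y =  0 → A
  i= 3: J-A =  9 → J
  i= 4: L-N = 24 → Y
  i= 5: I-R = 17 → R
  i= 6: F-B =  4 → E
  i= 7: M-X = 15 → P
  i= 8: R-X = 20 → U
  i= 9: Q-Y = 18 → S
  i=10: P-P =  0 → A
  i=11: C-T =  9 → J
  i=12: Q-S = 24 → Y
  i=13: X-G = 17 → R
  i=14: H-D =  4 → E
  i=15: T-E = 15 → P
  i=16: W-C = 20 → U
  i=17: J-R = 18 → S
  i=18: E-E =  0 → A
  i=19: E-V =  9 → J
  i=20: V-X = 24 → Y
  i=21: T-C = 17 → R
  i=22: B-X =  4 → E
  i=23: V-G = 15 → P
  i=24: F-L = 20 → U
  i=25: V-D = 18 → S
  i=26: O-O =  0 → A
  i=27: R-I =  9 → J
  i=28: D-F = 24 → Y
  i=29: P-Y = 17 → R
  i=30: L-H =  4 → E
  i=31: L-W = 15 → P
  i=32: H-N = 20 → U
  i=33: I-Q = 18 → S
  i=34: X-X =  0 → A
  i=35: N-E =  9 → J
  i=36: Z-B = 24 → Y
  i=37: M-V = 17 → R
  i=38: D-Z =  4 → E
  i=39: L-W = 15 → P
  shifts repeat with period 8: USAJYREP

USAJYREP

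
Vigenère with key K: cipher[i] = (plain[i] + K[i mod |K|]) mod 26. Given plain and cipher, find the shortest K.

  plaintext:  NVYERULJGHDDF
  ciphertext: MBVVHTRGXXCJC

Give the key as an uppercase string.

ZGXRQ

  i= 0: M-N = 25 → Z
  i= 1: B-V =  6 → G
  i= 2: V-Y = 23 → X
  i= 3: V-E = 17 → R
  i= 4: H-R = 16 → Q
  i= 5: T-U = 25 → Z
  i= 6: R-L =  6 → G
  i= 7: G-J = 23 → X
  i= 8: X-G = 17 → R
  i= 9: X-H = 16 → Q
  i=10: C-D = 25 → Z
  i=11: J-D =  6 → G
  i=12: C-F = 23 → X
  shifts repeat with period 5: ZGXRQ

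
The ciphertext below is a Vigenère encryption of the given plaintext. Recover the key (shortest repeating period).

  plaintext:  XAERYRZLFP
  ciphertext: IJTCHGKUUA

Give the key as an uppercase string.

LJP

  i= 0: I-X = 11 → L
  i= 1: J-A =  9 → J
  i= 2: T-E = 15 → P
  i= 3: C-R = 11 → L
  i= 4: H-Y =  9 → J
  i= 5: G-R = 15 → P
  i= 6: K-Z = 11 → L
  i= 7: U-L =  9 → J
  i= 8: U-F = 15 → P
  i= 9: A-P = 11 → L
  shifts repeat with period 3: LJP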